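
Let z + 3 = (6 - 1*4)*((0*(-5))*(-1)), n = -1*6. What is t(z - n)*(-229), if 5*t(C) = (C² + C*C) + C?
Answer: -4809/5 ≈ -961.80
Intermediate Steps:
n = -6
z = -3 (z = -3 + (6 - 1*4)*((0*(-5))*(-1)) = -3 + (6 - 4)*(0*(-1)) = -3 + 2*0 = -3 + 0 = -3)
t(C) = C/5 + 2*C²/5 (t(C) = ((C² + C*C) + C)/5 = ((C² + C²) + C)/5 = (2*C² + C)/5 = (C + 2*C²)/5 = C/5 + 2*C²/5)
t(z - n)*(-229) = ((-3 - 1*(-6))*(1 + 2*(-3 - 1*(-6)))/5)*(-229) = ((-3 + 6)*(1 + 2*(-3 + 6))/5)*(-229) = ((⅕)*3*(1 + 2*3))*(-229) = ((⅕)*3*(1 + 6))*(-229) = ((⅕)*3*7)*(-229) = (21/5)*(-229) = -4809/5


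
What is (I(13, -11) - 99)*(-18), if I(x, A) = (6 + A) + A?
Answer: 2070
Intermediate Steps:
I(x, A) = 6 + 2*A
(I(13, -11) - 99)*(-18) = ((6 + 2*(-11)) - 99)*(-18) = ((6 - 22) - 99)*(-18) = (-16 - 99)*(-18) = -115*(-18) = 2070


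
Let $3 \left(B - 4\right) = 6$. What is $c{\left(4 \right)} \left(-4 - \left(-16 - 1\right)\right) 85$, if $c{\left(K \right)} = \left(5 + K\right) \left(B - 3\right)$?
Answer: $29835$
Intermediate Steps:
$B = 6$ ($B = 4 + \frac{1}{3} \cdot 6 = 4 + 2 = 6$)
$c{\left(K \right)} = 15 + 3 K$ ($c{\left(K \right)} = \left(5 + K\right) \left(6 - 3\right) = \left(5 + K\right) 3 = 15 + 3 K$)
$c{\left(4 \right)} \left(-4 - \left(-16 - 1\right)\right) 85 = \left(15 + 3 \cdot 4\right) \left(-4 - \left(-16 - 1\right)\right) 85 = \left(15 + 12\right) \left(-4 - -17\right) 85 = 27 \left(-4 + 17\right) 85 = 27 \cdot 13 \cdot 85 = 351 \cdot 85 = 29835$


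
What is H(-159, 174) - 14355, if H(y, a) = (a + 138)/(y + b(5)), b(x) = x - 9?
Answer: -2340177/163 ≈ -14357.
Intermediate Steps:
b(x) = -9 + x
H(y, a) = (138 + a)/(-4 + y) (H(y, a) = (a + 138)/(y + (-9 + 5)) = (138 + a)/(y - 4) = (138 + a)/(-4 + y))
H(-159, 174) - 14355 = (138 + 174)/(-4 - 159) - 14355 = 312/(-163) - 14355 = -1/163*312 - 14355 = -312/163 - 14355 = -2340177/163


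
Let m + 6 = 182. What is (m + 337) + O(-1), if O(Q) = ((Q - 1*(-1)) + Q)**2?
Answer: 514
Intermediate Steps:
O(Q) = (1 + 2*Q)**2 (O(Q) = ((Q + 1) + Q)**2 = ((1 + Q) + Q)**2 = (1 + 2*Q)**2)
m = 176 (m = -6 + 182 = 176)
(m + 337) + O(-1) = (176 + 337) + (1 + 2*(-1))**2 = 513 + (1 - 2)**2 = 513 + (-1)**2 = 513 + 1 = 514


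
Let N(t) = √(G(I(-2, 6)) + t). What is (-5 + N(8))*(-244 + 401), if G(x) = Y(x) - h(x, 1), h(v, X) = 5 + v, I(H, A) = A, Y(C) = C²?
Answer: -785 + 157*√33 ≈ 116.90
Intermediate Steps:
G(x) = -5 + x² - x (G(x) = x² - (5 + x) = x² + (-5 - x) = -5 + x² - x)
N(t) = √(25 + t) (N(t) = √((-5 + 6² - 1*6) + t) = √((-5 + 36 - 6) + t) = √(25 + t))
(-5 + N(8))*(-244 + 401) = (-5 + √(25 + 8))*(-244 + 401) = (-5 + √33)*157 = -785 + 157*√33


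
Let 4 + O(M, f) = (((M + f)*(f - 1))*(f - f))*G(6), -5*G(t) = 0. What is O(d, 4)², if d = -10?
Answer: 16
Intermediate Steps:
G(t) = 0 (G(t) = -⅕*0 = 0)
O(M, f) = -4 (O(M, f) = -4 + (((M + f)*(f - 1))*(f - f))*0 = -4 + (((M + f)*(-1 + f))*0)*0 = -4 + (((-1 + f)*(M + f))*0)*0 = -4 + 0*0 = -4 + 0 = -4)
O(d, 4)² = (-4)² = 16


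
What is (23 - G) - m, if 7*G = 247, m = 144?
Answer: -1094/7 ≈ -156.29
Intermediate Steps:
G = 247/7 (G = (⅐)*247 = 247/7 ≈ 35.286)
(23 - G) - m = (23 - 1*247/7) - 1*144 = (23 - 247/7) - 144 = -86/7 - 144 = -1094/7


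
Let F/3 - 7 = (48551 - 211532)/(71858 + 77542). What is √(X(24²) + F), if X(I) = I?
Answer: 3*√181786102/1660 ≈ 24.367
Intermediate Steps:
F = 294273/16600 (F = 21 + 3*((48551 - 211532)/(71858 + 77542)) = 21 + 3*(-162981/149400) = 21 + 3*(-162981*1/149400) = 21 + 3*(-18109/16600) = 21 - 54327/16600 = 294273/16600 ≈ 17.727)
√(X(24²) + F) = √(24² + 294273/16600) = √(576 + 294273/16600) = √(9855873/16600) = 3*√181786102/1660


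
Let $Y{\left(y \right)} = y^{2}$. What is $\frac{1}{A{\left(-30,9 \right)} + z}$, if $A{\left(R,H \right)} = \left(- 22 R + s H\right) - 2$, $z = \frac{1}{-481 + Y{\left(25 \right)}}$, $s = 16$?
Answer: $\frac{144}{115489} \approx 0.0012469$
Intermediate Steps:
$z = \frac{1}{144}$ ($z = \frac{1}{-481 + 25^{2}} = \frac{1}{-481 + 625} = \frac{1}{144} \approx 0.0069444$)
$A{\left(R,H \right)} = -2 - 22 R + 16 H$ ($A{\left(R,H \right)} = \left(- 22 R + 16 H\right) - 2 = -2 - 22 R + 16 H$)
$\frac{1}{A{\left(-30,9 \right)} + z} = \frac{1}{\left(-2 - -660 + 16 \cdot 9\right) + \frac{1}{144}} = \frac{1}{\left(-2 + 660 + 144\right) + \frac{1}{144}} = \frac{1}{802 + \frac{1}{144}} = \frac{1}{\frac{115489}{144}} = \frac{144}{115489}$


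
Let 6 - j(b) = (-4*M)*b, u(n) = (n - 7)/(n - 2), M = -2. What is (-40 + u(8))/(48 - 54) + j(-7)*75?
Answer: 167639/36 ≈ 4656.6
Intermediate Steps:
u(n) = (-7 + n)/(-2 + n)
j(b) = 6 - 8*b (j(b) = 6 - (-4*(-2))*b = 6 - 8*b)
(-40 + u(8))/(48 - 54) + j(-7)*75 = (-40 + (-7 + 8)/(-2 + 8))/(48 - 54) + (6 - 8*(-7))*75 = (-40 + 1/6)/(-6) + (6 + 56)*75 = (-40 + (⅙)*1)*(-⅙) + 62*75 = (-40 + ⅙)*(-⅙) + 4650 = -239/6*(-⅙) + 4650 = 239/36 + 4650 = 167639/36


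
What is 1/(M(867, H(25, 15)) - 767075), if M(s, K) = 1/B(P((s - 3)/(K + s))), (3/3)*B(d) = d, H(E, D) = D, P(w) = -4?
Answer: -4/3068301 ≈ -1.3037e-6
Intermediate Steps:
B(d) = d
M(s, K) = -¼ (M(s, K) = 1/(-4) = -¼)
1/(M(867, H(25, 15)) - 767075) = 1/(-¼ - 767075) = 1/(-3068301/4) = -4/3068301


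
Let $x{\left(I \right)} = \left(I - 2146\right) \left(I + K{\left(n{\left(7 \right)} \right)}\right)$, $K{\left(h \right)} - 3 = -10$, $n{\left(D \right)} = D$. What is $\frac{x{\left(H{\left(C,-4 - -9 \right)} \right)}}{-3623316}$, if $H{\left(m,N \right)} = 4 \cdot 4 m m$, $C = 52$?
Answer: $- \frac{296440221}{603886} \approx -490.89$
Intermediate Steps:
$K{\left(h \right)} = -7$ ($K{\left(h \right)} = 3 - 10 = -7$)
$H{\left(m,N \right)} = 16 m^{2}$ ($H{\left(m,N \right)} = 16 m m = 16 m^{2}$)
$x{\left(I \right)} = \left(-2146 + I\right) \left(-7 + I\right)$ ($x{\left(I \right)} = \left(I - 2146\right) \left(I - 7\right) = \left(-2146 + I\right) \left(-7 + I\right)$)
$\frac{x{\left(H{\left(C,-4 - -9 \right)} \right)}}{-3623316} = \frac{15022 + \left(16 \cdot 52^{2}\right)^{2} - 2153 \cdot 16 \cdot 52^{2}}{-3623316} = \left(15022 + \left(16 \cdot 2704\right)^{2} - 2153 \cdot 16 \cdot 2704\right) \left(- \frac{1}{3623316}\right) = \left(15022 + 43264^{2} - 93147392\right) \left(- \frac{1}{3623316}\right) = \left(15022 + 1871773696 - 93147392\right) \left(- \frac{1}{3623316}\right) = 1778641326 \left(- \frac{1}{3623316}\right) = - \frac{296440221}{603886}$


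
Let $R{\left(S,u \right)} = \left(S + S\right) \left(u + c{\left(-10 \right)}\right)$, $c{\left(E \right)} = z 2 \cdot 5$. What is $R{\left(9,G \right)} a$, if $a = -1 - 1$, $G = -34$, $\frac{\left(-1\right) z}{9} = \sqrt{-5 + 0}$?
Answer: $1224 + 3240 i \sqrt{5} \approx 1224.0 + 7244.9 i$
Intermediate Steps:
$z = - 9 i \sqrt{5}$ ($z = - 9 \sqrt{-5 + 0} = - 9 \sqrt{-5} = - 9 i \sqrt{5} \approx - 20.125 i$)
$c{\left(E \right)} = - 90 i \sqrt{5}$ ($c{\left(E \right)} = - 9 i \sqrt{5} \cdot 2 \cdot 5 = - 18 i \sqrt{5} \cdot 5 = - 90 i \sqrt{5}$)
$R{\left(S,u \right)} = 2 S \left(u - 90 i \sqrt{5}\right)$ ($R{\left(S,u \right)} = \left(S + S\right) \left(u - 90 i \sqrt{5}\right) = 2 S \left(u - 90 i \sqrt{5}\right)$)
$a = -2$
$R{\left(9,G \right)} a = 2 \cdot 9 \left(-34 - 90 i \sqrt{5}\right) \left(-2\right) = \left(-612 - 1620 i \sqrt{5}\right) \left(-2\right) = 1224 + 3240 i \sqrt{5}$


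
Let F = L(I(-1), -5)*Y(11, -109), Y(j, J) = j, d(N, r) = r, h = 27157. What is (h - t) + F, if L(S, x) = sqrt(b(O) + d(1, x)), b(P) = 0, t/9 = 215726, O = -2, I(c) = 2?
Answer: -1914377 + 11*I*sqrt(5) ≈ -1.9144e+6 + 24.597*I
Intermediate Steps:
t = 1941534 (t = 9*215726 = 1941534)
L(S, x) = sqrt(x) (L(S, x) = sqrt(0 + x) = sqrt(x))
F = 11*I*sqrt(5) (F = sqrt(-5)*11 = (I*sqrt(5))*11 = 11*I*sqrt(5) ≈ 24.597*I)
(h - t) + F = (27157 - 1*1941534) + 11*I*sqrt(5) = (27157 - 1941534) + 11*I*sqrt(5) = -1914377 + 11*I*sqrt(5)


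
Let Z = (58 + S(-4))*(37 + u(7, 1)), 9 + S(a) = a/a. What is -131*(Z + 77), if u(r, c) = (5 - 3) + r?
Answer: -311387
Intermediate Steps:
u(r, c) = 2 + r
S(a) = -8 (S(a) = -9 + a/a = -9 + 1 = -8)
Z = 2300 (Z = (58 - 8)*(37 + (2 + 7)) = 50*(37 + 9) = 50*46 = 2300)
-131*(Z + 77) = -131*(2300 + 77) = -131*2377 = -311387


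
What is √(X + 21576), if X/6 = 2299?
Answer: 3*√3930 ≈ 188.07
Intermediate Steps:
X = 13794 (X = 6*2299 = 13794)
√(X + 21576) = √(13794 + 21576) = √35370 = 3*√3930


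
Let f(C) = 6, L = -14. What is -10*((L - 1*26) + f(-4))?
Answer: 340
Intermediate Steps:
-10*((L - 1*26) + f(-4)) = -10*((-14 - 1*26) + 6) = -10*((-14 - 26) + 6) = -10*(-40 + 6) = -10*(-34) = 340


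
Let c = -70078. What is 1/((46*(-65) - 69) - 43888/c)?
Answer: -35039/107162357 ≈ -0.00032697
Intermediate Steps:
1/((46*(-65) - 69) - 43888/c) = 1/((46*(-65) - 69) - 43888/(-70078)) = 1/((-2990 - 69) - 43888*(-1/70078)) = 1/(-3059 + 21944/35039) = 1/(-107162357/35039) = -35039/107162357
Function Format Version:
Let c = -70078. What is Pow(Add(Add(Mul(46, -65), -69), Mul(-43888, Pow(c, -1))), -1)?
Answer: Rational(-35039, 107162357) ≈ -0.00032697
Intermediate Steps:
Pow(Add(Add(Mul(46, -65), -69), Mul(-43888, Pow(c, -1))), -1) = Pow(Add(Add(Mul(46, -65), -69), Mul(-43888, Pow(-70078, -1))), -1) = Pow(Add(Add(-2990, -69), Mul(-43888, Rational(-1, 70078))), -1) = Pow(Add(-3059, Rational(21944, 35039)), -1) = Pow(Rational(-107162357, 35039), -1) = Rational(-35039, 107162357)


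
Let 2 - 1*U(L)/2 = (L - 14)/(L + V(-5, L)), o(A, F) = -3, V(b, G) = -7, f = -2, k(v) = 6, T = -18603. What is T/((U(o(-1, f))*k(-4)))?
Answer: -10335/2 ≈ -5167.5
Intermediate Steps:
U(L) = 4 - 2*(-14 + L)/(-7 + L) (U(L) = 4 - 2*(L - 14)/(L - 7) = 4 - 2*(-14 + L)/(-7 + L))
T/((U(o(-1, f))*k(-4))) = -18603/((2*(-3)/(-7 - 3))*6) = -18603/((2*(-3)/(-10))*6) = -18603/((2*(-3)*(-⅒))*6) = -18603/((⅗)*6) = -18603/18/5 = -18603*5/18 = -10335/2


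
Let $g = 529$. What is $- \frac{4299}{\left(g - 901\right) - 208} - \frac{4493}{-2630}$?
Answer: $\frac{1391231}{152540} \approx 9.1204$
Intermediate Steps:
$- \frac{4299}{\left(g - 901\right) - 208} - \frac{4493}{-2630} = - \frac{4299}{\left(529 - 901\right) - 208} - \frac{4493}{-2630} = - \frac{4299}{-372 - 208} - - \frac{4493}{2630} = - \frac{4299}{-580} + \frac{4493}{2630} = \left(-4299\right) \left(- \frac{1}{580}\right) + \frac{4493}{2630} = \frac{4299}{580} + \frac{4493}{2630} = \frac{1391231}{152540}$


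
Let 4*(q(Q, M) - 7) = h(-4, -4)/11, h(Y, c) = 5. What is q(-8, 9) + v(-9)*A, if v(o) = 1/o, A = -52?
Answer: 5105/396 ≈ 12.891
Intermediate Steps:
q(Q, M) = 313/44 (q(Q, M) = 7 + (5/11)/4 = 7 + (5*(1/11))/4 = 7 + (¼)*(5/11) = 7 + 5/44 = 313/44)
q(-8, 9) + v(-9)*A = 313/44 - 52/(-9) = 313/44 - ⅑*(-52) = 313/44 + 52/9 = 5105/396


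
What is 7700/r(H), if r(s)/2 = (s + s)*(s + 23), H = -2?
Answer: -275/6 ≈ -45.833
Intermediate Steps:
r(s) = 4*s*(23 + s) (r(s) = 2*((s + s)*(s + 23)) = 2*((2*s)*(23 + s)) = 2*(2*s*(23 + s)) = 4*s*(23 + s))
7700/r(H) = 7700/((4*(-2)*(23 - 2))) = 7700/((4*(-2)*21)) = 7700/(-168) = 7700*(-1/168) = -275/6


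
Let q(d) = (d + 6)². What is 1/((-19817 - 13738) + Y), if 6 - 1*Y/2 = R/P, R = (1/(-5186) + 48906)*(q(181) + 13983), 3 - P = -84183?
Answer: -109147149/9868885400047 ≈ -1.1060e-5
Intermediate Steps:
P = 84186 (P = 3 - 1*(-84183) = 3 + 84183 = 84186)
q(d) = (6 + d)²
R = 6207762581140/2593 (R = (1/(-5186) + 48906)*((6 + 181)² + 13983) = (-1/5186 + 48906)*(187² + 13983) = 253626515*(34969 + 13983)/5186 = (253626515/5186)*48952 = 6207762581140/2593 ≈ 2.3940e+9)
Y = -6206452815352/109147149 (Y = 12 - 12415525162280/(2593*84186) = 12 - 2*3103881290570/109147149 = 12 - 6207762581140/109147149 = -6206452815352/109147149 ≈ -56863.)
1/((-19817 - 13738) + Y) = 1/((-19817 - 13738) - 6206452815352/109147149) = 1/(-33555 - 6206452815352/109147149) = 1/(-9868885400047/109147149) = -109147149/9868885400047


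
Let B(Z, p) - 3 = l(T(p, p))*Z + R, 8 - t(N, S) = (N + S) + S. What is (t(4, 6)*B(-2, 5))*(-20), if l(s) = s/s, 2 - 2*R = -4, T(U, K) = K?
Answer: 640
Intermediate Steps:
R = 3 (R = 1 - 1/2*(-4) = 1 + 2 = 3)
l(s) = 1
t(N, S) = 8 - N - 2*S (t(N, S) = 8 - ((N + S) + S) = 8 - (N + 2*S) = 8 + (-N - 2*S) = 8 - N - 2*S)
B(Z, p) = 6 + Z (B(Z, p) = 3 + (1*Z + 3) = 3 + (Z + 3) = 3 + (3 + Z) = 6 + Z)
(t(4, 6)*B(-2, 5))*(-20) = ((8 - 1*4 - 2*6)*(6 - 2))*(-20) = ((8 - 4 - 12)*4)*(-20) = -8*4*(-20) = -32*(-20) = 640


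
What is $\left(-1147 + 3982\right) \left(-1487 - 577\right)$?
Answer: $-5851440$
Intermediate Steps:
$\left(-1147 + 3982\right) \left(-1487 - 577\right) = 2835 \left(-2064\right) = -5851440$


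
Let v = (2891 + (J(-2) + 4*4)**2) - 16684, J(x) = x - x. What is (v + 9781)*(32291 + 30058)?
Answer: -234182844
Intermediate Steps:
J(x) = 0
v = -13537 (v = (2891 + (0 + 4*4)**2) - 16684 = (2891 + (0 + 16)**2) - 16684 = (2891 + 16**2) - 16684 = (2891 + 256) - 16684 = 3147 - 16684 = -13537)
(v + 9781)*(32291 + 30058) = (-13537 + 9781)*(32291 + 30058) = -3756*62349 = -234182844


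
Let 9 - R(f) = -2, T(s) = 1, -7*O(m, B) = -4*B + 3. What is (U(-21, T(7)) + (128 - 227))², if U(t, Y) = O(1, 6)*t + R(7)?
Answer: 22801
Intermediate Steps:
O(m, B) = -3/7 + 4*B/7 (O(m, B) = -(-4*B + 3)/7 = -(3 - 4*B)/7 = -3/7 + 4*B/7)
R(f) = 11 (R(f) = 9 - 1*(-2) = 9 + 2 = 11)
U(t, Y) = 11 + 3*t (U(t, Y) = (-3/7 + (4/7)*6)*t + 11 = (-3/7 + 24/7)*t + 11 = 3*t + 11 = 11 + 3*t)
(U(-21, T(7)) + (128 - 227))² = ((11 + 3*(-21)) + (128 - 227))² = ((11 - 63) - 99)² = (-52 - 99)² = (-151)² = 22801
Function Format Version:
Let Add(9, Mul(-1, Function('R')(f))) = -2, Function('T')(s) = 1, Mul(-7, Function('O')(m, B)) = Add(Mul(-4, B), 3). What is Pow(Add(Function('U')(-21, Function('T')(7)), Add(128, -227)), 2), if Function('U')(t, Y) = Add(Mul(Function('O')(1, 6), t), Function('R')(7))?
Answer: 22801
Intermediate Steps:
Function('O')(m, B) = Add(Rational(-3, 7), Mul(Rational(4, 7), B)) (Function('O')(m, B) = Mul(Rational(-1, 7), Add(Mul(-4, B), 3)) = Mul(Rational(-1, 7), Add(3, Mul(-4, B))) = Add(Rational(-3, 7), Mul(Rational(4, 7), B)))
Function('R')(f) = 11 (Function('R')(f) = Add(9, Mul(-1, -2)) = Add(9, 2) = 11)
Function('U')(t, Y) = Add(11, Mul(3, t)) (Function('U')(t, Y) = Add(Mul(Add(Rational(-3, 7), Mul(Rational(4, 7), 6)), t), 11) = Add(Mul(Add(Rational(-3, 7), Rational(24, 7)), t), 11) = Add(Mul(3, t), 11) = Add(11, Mul(3, t)))
Pow(Add(Function('U')(-21, Function('T')(7)), Add(128, -227)), 2) = Pow(Add(Add(11, Mul(3, -21)), Add(128, -227)), 2) = Pow(Add(Add(11, -63), -99), 2) = Pow(Add(-52, -99), 2) = Pow(-151, 2) = 22801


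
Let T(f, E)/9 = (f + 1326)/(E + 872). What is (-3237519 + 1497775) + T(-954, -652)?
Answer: -95685083/55 ≈ -1.7397e+6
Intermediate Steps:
T(f, E) = 9*(1326 + f)/(872 + E) (T(f, E) = 9*((f + 1326)/(E + 872)) = 9*((1326 + f)/(872 + E)) = 9*(1326 + f)/(872 + E))
(-3237519 + 1497775) + T(-954, -652) = (-3237519 + 1497775) + 9*(1326 - 954)/(872 - 652) = -1739744 + 9*372/220 = -1739744 + 9*(1/220)*372 = -1739744 + 837/55 = -95685083/55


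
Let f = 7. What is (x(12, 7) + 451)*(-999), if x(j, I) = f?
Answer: -457542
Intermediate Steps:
x(j, I) = 7
(x(12, 7) + 451)*(-999) = (7 + 451)*(-999) = 458*(-999) = -457542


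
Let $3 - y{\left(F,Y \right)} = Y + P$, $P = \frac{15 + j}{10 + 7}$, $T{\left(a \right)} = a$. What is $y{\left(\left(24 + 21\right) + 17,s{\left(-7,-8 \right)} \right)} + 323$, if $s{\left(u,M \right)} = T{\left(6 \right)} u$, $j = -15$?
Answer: $368$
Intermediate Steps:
$P = 0$ ($P = \frac{15 - 15}{10 + 7} = \frac{0}{17} = 0 \cdot \frac{1}{17} = 0$)
$s{\left(u,M \right)} = 6 u$
$y{\left(F,Y \right)} = 3 - Y$ ($y{\left(F,Y \right)} = 3 - \left(Y + 0\right) = 3 - Y$)
$y{\left(\left(24 + 21\right) + 17,s{\left(-7,-8 \right)} \right)} + 323 = \left(3 - 6 \left(-7\right)\right) + 323 = \left(3 - -42\right) + 323 = \left(3 + 42\right) + 323 = 45 + 323 = 368$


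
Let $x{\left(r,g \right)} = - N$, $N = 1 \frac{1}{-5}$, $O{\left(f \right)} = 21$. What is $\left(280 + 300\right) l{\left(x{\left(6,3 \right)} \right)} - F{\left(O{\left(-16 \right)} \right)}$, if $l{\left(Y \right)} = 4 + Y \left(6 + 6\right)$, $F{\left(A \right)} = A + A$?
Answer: $3670$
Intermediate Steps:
$N = - \frac{1}{5}$ ($N = 1 \left(- \frac{1}{5}\right) = - \frac{1}{5} \approx -0.2$)
$x{\left(r,g \right)} = \frac{1}{5}$ ($x{\left(r,g \right)} = \left(-1\right) \left(- \frac{1}{5}\right) = \frac{1}{5}$)
$F{\left(A \right)} = 2 A$
$l{\left(Y \right)} = 4 + 12 Y$ ($l{\left(Y \right)} = 4 + Y 12 = 4 + 12 Y$)
$\left(280 + 300\right) l{\left(x{\left(6,3 \right)} \right)} - F{\left(O{\left(-16 \right)} \right)} = \left(280 + 300\right) \left(4 + 12 \cdot \frac{1}{5}\right) - 2 \cdot 21 = 580 \left(4 + \frac{12}{5}\right) - 42 = 580 \cdot \frac{32}{5} - 42 = 3712 - 42 = 3670$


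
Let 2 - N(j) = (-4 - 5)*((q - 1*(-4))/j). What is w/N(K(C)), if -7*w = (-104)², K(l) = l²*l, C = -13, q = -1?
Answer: -23762752/30569 ≈ -777.35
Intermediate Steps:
K(l) = l³
w = -10816/7 (w = -⅐*(-104)² = -⅐*10816 = -10816/7 ≈ -1545.1)
N(j) = 2 + 27/j (N(j) = 2 - (-4 - 5)*(-1 - 1*(-4))/j = 2 - (-9)*(-1 + 4)/j = 2 - (-9)*3/j = 2 - (-27)/j = 2 + 27/j)
w/N(K(C)) = -10816/(7*(2 + 27/((-13)³))) = -10816/(7*(2 + 27/(-2197))) = -10816/(7*(2 + 27*(-1/2197))) = -10816/(7*(2 - 27/2197)) = -10816/(7*4367/2197) = -10816/7*2197/4367 = -23762752/30569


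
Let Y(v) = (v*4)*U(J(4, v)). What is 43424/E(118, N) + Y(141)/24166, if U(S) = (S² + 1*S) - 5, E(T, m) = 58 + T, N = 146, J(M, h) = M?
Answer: 32839792/132913 ≈ 247.08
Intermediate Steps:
U(S) = -5 + S + S² (U(S) = (S² + S) - 5 = (S + S²) - 5 = -5 + S + S²)
Y(v) = 60*v (Y(v) = (v*4)*(-5 + 4 + 4²) = (4*v)*(-5 + 4 + 16) = (4*v)*15 = 60*v)
43424/E(118, N) + Y(141)/24166 = 43424/(58 + 118) + (60*141)/24166 = 43424/176 + 8460*(1/24166) = 43424*(1/176) + 4230/12083 = 2714/11 + 4230/12083 = 32839792/132913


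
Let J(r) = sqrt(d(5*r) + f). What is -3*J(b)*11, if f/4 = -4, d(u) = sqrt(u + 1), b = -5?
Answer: -33*sqrt(-16 + 2*I*sqrt(6)) ≈ -19.981 - 133.5*I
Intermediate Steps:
d(u) = sqrt(1 + u)
f = -16 (f = 4*(-4) = -16)
J(r) = sqrt(-16 + sqrt(1 + 5*r)) (J(r) = sqrt(sqrt(1 + 5*r) - 16) = sqrt(-16 + sqrt(1 + 5*r)))
-3*J(b)*11 = -3*sqrt(-16 + sqrt(1 + 5*(-5)))*11 = -3*sqrt(-16 + sqrt(1 - 25))*11 = -3*sqrt(-16 + sqrt(-24))*11 = -3*sqrt(-16 + 2*I*sqrt(6))*11 = -33*sqrt(-16 + 2*I*sqrt(6))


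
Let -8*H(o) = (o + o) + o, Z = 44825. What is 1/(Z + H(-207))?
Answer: 8/359221 ≈ 2.2270e-5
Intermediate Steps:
H(o) = -3*o/8 (H(o) = -((o + o) + o)/8 = -(2*o + o)/8 = -3*o/8)
1/(Z + H(-207)) = 1/(44825 - 3/8*(-207)) = 1/(44825 + 621/8) = 1/(359221/8) = 8/359221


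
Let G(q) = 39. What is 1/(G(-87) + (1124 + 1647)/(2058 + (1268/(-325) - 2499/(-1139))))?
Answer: 44775769/1806593516 ≈ 0.024785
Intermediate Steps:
1/(G(-87) + (1124 + 1647)/(2058 + (1268/(-325) - 2499/(-1139)))) = 1/(39 + (1124 + 1647)/(2058 + (1268/(-325) - 2499/(-1139)))) = 1/(39 + 2771/(2058 + (1268*(-1/325) - 2499*(-1/1139)))) = 1/(39 + 2771/(2058 + (-1268/325 + 147/67))) = 1/(39 + 2771/(2058 - 37181/21775)) = 1/(39 + 2771/(44775769/21775)) = 1/(39 + 2771*(21775/44775769)) = 1/(39 + 60338525/44775769) = 1/(1806593516/44775769) = 44775769/1806593516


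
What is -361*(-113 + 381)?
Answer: -96748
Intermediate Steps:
-361*(-113 + 381) = -361*268 = -96748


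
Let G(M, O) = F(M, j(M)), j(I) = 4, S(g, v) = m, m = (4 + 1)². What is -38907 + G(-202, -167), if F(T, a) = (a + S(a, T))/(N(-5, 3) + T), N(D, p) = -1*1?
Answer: -272350/7 ≈ -38907.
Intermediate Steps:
m = 25 (m = 5² = 25)
S(g, v) = 25
N(D, p) = -1
F(T, a) = (25 + a)/(-1 + T) (F(T, a) = (a + 25)/(-1 + T) = (25 + a)/(-1 + T))
G(M, O) = 29/(-1 + M) (G(M, O) = (25 + 4)/(-1 + M) = 29/(-1 + M))
-38907 + G(-202, -167) = -38907 + 29/(-1 - 202) = -38907 + 29/(-203) = -38907 + 29*(-1/203) = -38907 - ⅐ = -272350/7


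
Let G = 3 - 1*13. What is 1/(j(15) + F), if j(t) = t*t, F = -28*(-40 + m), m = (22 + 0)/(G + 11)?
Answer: 1/729 ≈ 0.0013717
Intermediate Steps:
G = -10 (G = 3 - 13 = -10)
m = 22 (m = (22 + 0)/(-10 + 11) = 22/1 = 22*1 = 22)
F = 504 (F = -28*(-40 + 22) = -28*(-18) = 504)
j(t) = t²
1/(j(15) + F) = 1/(15² + 504) = 1/(225 + 504) = 1/729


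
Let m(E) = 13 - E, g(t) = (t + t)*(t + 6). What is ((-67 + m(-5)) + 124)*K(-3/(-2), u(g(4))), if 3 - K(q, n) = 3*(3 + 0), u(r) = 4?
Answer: -450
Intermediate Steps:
g(t) = 2*t*(6 + t) (g(t) = (2*t)*(6 + t) = 2*t*(6 + t))
K(q, n) = -6 (K(q, n) = 3 - 3*(3 + 0) = 3 - 3*3 = 3 - 1*9 = 3 - 9 = -6)
((-67 + m(-5)) + 124)*K(-3/(-2), u(g(4))) = ((-67 + (13 - 1*(-5))) + 124)*(-6) = ((-67 + (13 + 5)) + 124)*(-6) = ((-67 + 18) + 124)*(-6) = (-49 + 124)*(-6) = 75*(-6) = -450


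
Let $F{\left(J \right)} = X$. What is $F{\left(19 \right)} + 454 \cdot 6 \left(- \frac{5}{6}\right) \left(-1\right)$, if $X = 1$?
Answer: $2271$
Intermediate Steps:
$F{\left(J \right)} = 1$
$F{\left(19 \right)} + 454 \cdot 6 \left(- \frac{5}{6}\right) \left(-1\right) = 1 + 454 \cdot 6 \left(- \frac{5}{6}\right) \left(-1\right) = 1 + 454 \left(\left(-5\right) \left(-1\right)\right) = 1 + 454 \cdot 5 = 1 + 2270 = 2271$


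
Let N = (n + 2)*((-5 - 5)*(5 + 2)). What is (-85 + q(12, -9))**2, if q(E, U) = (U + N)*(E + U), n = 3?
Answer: 1350244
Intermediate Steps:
N = -350 (N = (3 + 2)*((-5 - 5)*(5 + 2)) = 5*(-10*7) = 5*(-70) = -350)
q(E, U) = (-350 + U)*(E + U) (q(E, U) = (U - 350)*(E + U) = (-350 + U)*(E + U))
(-85 + q(12, -9))**2 = (-85 + ((-9)**2 - 350*12 - 350*(-9) + 12*(-9)))**2 = (-85 + (81 - 4200 + 3150 - 108))**2 = (-85 - 1077)**2 = (-1162)**2 = 1350244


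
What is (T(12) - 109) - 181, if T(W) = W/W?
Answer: -289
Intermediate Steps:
T(W) = 1
(T(12) - 109) - 181 = (1 - 109) - 181 = -108 - 181 = -289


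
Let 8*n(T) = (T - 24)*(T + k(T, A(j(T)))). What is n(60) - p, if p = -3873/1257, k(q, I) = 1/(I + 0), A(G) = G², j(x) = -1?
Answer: 232613/838 ≈ 277.58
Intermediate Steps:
k(q, I) = 1/I
n(T) = (1 + T)*(-24 + T)/8 (n(T) = ((T - 24)*(T + 1/((-1)²)))/8 = ((-24 + T)*(T + 1/1))/8 = ((-24 + T)*(T + 1))/8 = ((-24 + T)*(1 + T))/8 = ((1 + T)*(-24 + T))/8 = (1 + T)*(-24 + T)/8)
p = -1291/419 (p = -3873*1/1257 = -1291/419 ≈ -3.0811)
n(60) - p = (-3 - 23/8*60 + (⅛)*60²) - 1*(-1291/419) = (-3 - 345/2 + (⅛)*3600) + 1291/419 = (-3 - 345/2 + 450) + 1291/419 = 549/2 + 1291/419 = 232613/838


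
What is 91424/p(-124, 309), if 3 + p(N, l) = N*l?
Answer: -91424/38319 ≈ -2.3859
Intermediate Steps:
p(N, l) = -3 + N*l
91424/p(-124, 309) = 91424/(-3 - 124*309) = 91424/(-3 - 38316) = 91424/(-38319) = 91424*(-1/38319) = -91424/38319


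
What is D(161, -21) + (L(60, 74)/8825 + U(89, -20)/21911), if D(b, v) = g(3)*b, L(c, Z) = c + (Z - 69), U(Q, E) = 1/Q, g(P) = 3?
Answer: 1662457949897/3441889435 ≈ 483.01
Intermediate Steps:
L(c, Z) = -69 + Z + c (L(c, Z) = c + (-69 + Z) = -69 + Z + c)
D(b, v) = 3*b
D(161, -21) + (L(60, 74)/8825 + U(89, -20)/21911) = 3*161 + ((-69 + 74 + 60)/8825 + 1/(89*21911)) = 483 + (65*(1/8825) + (1/89)*(1/21911)) = 483 + (13/1765 + 1/1950079) = 483 + 25352792/3441889435 = 1662457949897/3441889435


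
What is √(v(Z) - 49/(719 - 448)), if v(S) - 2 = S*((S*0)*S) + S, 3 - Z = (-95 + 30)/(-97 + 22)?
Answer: √65312355/4065 ≈ 1.9881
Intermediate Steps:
Z = 32/15 (Z = 3 - (-95 + 30)/(-97 + 22) = 3 - (-65)/(-75) = 3 - (-65)*(-1)/75 = 3 - 1*13/15 = 3 - 13/15 = 32/15 ≈ 2.1333)
v(S) = 2 + S (v(S) = 2 + (S*((S*0)*S) + S) = 2 + (S*(0*S) + S) = 2 + (S*0 + S) = 2 + (0 + S) = 2 + S)
√(v(Z) - 49/(719 - 448)) = √((2 + 32/15) - 49/(719 - 448)) = √(62/15 - 49/271) = √(16067/4065) = √65312355/4065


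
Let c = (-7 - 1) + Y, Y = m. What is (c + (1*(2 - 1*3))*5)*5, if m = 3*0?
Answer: -65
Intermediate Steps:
m = 0
Y = 0
c = -8 (c = (-7 - 1) + 0 = -8 + 0 = -8)
(c + (1*(2 - 1*3))*5)*5 = (-8 + (1*(2 - 1*3))*5)*5 = (-8 + (1*(2 - 3))*5)*5 = (-8 + (1*(-1))*5)*5 = (-8 - 1*5)*5 = (-8 - 5)*5 = -13*5 = -65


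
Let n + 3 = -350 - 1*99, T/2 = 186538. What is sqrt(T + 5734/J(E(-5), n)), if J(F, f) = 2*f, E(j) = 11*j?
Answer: sqrt(19054905805)/226 ≈ 610.79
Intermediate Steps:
T = 373076 (T = 2*186538 = 373076)
n = -452 (n = -3 + (-350 - 1*99) = -3 + (-350 - 99) = -3 - 449 = -452)
sqrt(T + 5734/J(E(-5), n)) = sqrt(373076 + 5734/((2*(-452)))) = sqrt(373076 + 5734/(-904)) = sqrt(373076 + 5734*(-1/904)) = sqrt(373076 - 2867/452) = sqrt(168627485/452) = sqrt(19054905805)/226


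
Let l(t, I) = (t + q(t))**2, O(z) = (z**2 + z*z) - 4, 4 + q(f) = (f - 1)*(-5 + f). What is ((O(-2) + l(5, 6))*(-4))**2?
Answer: 400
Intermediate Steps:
q(f) = -4 + (-1 + f)*(-5 + f) (q(f) = -4 + (f - 1)*(-5 + f) = -4 + (-1 + f)*(-5 + f))
O(z) = -4 + 2*z**2 (O(z) = (z**2 + z**2) - 4 = 2*z**2 - 4 = -4 + 2*z**2)
l(t, I) = (1 + t**2 - 5*t)**2 (l(t, I) = (t + (1 + t**2 - 6*t))**2 = (1 + t**2 - 5*t)**2)
((O(-2) + l(5, 6))*(-4))**2 = (((-4 + 2*(-2)**2) + (1 + 5**2 - 5*5)**2)*(-4))**2 = (((-4 + 2*4) + (1 + 25 - 25)**2)*(-4))**2 = (((-4 + 8) + 1**2)*(-4))**2 = ((4 + 1)*(-4))**2 = (5*(-4))**2 = (-20)**2 = 400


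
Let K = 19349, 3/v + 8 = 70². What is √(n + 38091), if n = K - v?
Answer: √343658691371/2446 ≈ 239.67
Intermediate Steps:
v = 3/4892 (v = 3/(-8 + 70²) = 3/(-8 + 4900) = 3/4892 ≈ 0.00061325)
n = 94655305/4892 (n = 19349 - 1*3/4892 = 19349 - 3/4892 = 94655305/4892 ≈ 19349.)
√(n + 38091) = √(94655305/4892 + 38091) = √(280996477/4892) = √343658691371/2446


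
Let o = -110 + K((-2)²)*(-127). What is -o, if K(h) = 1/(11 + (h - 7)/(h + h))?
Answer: 10366/85 ≈ 121.95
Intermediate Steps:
K(h) = 1/(11 + (-7 + h)/(2*h)) (K(h) = 1/(11 + (-7 + h)/((2*h))) = 1/(11 + (-7 + h)*(1/(2*h))) = 1/(11 + (-7 + h)/(2*h)))
o = -10366/85 (o = -110 + (2*(-2)²/(-7 + 23*(-2)²))*(-127) = -110 + (2*4/(-7 + 23*4))*(-127) = -110 + (2*4/(-7 + 92))*(-127) = -110 + (2*4/85)*(-127) = -110 + (2*4*(1/85))*(-127) = -110 + (8/85)*(-127) = -110 - 1016/85 = -10366/85 ≈ -121.95)
-o = -1*(-10366/85) = 10366/85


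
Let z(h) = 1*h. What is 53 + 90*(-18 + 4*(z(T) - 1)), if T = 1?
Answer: -1567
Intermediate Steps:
z(h) = h
53 + 90*(-18 + 4*(z(T) - 1)) = 53 + 90*(-18 + 4*(1 - 1)) = 53 + 90*(-18 + 4*0) = 53 + 90*(-18 + 0) = 53 + 90*(-18) = 53 - 1620 = -1567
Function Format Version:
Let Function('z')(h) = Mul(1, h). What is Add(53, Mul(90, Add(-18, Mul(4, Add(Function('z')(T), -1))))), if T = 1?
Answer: -1567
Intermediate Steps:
Function('z')(h) = h
Add(53, Mul(90, Add(-18, Mul(4, Add(Function('z')(T), -1))))) = Add(53, Mul(90, Add(-18, Mul(4, Add(1, -1))))) = Add(53, Mul(90, Add(-18, Mul(4, 0)))) = Add(53, Mul(90, Add(-18, 0))) = Add(53, Mul(90, -18)) = Add(53, -1620) = -1567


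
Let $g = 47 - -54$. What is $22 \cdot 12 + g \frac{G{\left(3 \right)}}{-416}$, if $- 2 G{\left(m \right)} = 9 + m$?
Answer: $\frac{55215}{208} \approx 265.46$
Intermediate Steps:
$G{\left(m \right)} = - \frac{9}{2} - \frac{m}{2}$ ($G{\left(m \right)} = - \frac{9 + m}{2} = - \frac{9}{2} - \frac{m}{2}$)
$g = 101$ ($g = 47 + 54 = 101$)
$22 \cdot 12 + g \frac{G{\left(3 \right)}}{-416} = 22 \cdot 12 + 101 \frac{- \frac{9}{2} - \frac{3}{2}}{-416} = 264 + 101 \left(- \frac{9}{2} - \frac{3}{2}\right) \left(- \frac{1}{416}\right) = 264 + 101 \left(\left(-6\right) \left(- \frac{1}{416}\right)\right) = 264 + 101 \cdot \frac{3}{208} = 264 + \frac{303}{208} = \frac{55215}{208}$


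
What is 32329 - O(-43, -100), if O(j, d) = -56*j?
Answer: 29921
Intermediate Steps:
32329 - O(-43, -100) = 32329 - (-56)*(-43) = 32329 - 1*2408 = 32329 - 2408 = 29921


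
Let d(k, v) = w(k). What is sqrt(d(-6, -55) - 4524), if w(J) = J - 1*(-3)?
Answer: 3*I*sqrt(503) ≈ 67.283*I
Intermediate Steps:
w(J) = 3 + J (w(J) = J + 3 = 3 + J)
d(k, v) = 3 + k
sqrt(d(-6, -55) - 4524) = sqrt((3 - 6) - 4524) = sqrt(-3 - 4524) = sqrt(-4527) = 3*I*sqrt(503)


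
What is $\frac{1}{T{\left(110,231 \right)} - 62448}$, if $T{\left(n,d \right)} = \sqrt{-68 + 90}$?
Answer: $- \frac{31224}{1949876341} - \frac{\sqrt{22}}{3899752682} \approx -1.6015 \cdot 10^{-5}$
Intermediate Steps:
$T{\left(n,d \right)} = \sqrt{22}$
$\frac{1}{T{\left(110,231 \right)} - 62448} = \frac{1}{\sqrt{22} - 62448} = \frac{1}{-62448 + \sqrt{22}}$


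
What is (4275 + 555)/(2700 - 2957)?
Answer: -4830/257 ≈ -18.794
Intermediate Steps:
(4275 + 555)/(2700 - 2957) = 4830/(-257) = 4830*(-1/257) = -4830/257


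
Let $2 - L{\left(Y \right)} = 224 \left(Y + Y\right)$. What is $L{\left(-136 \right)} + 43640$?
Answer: $104570$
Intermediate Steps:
$L{\left(Y \right)} = 2 - 448 Y$ ($L{\left(Y \right)} = 2 - 224 \left(Y + Y\right) = 2 - 224 \cdot 2 Y = 2 - 448 Y$)
$L{\left(-136 \right)} + 43640 = \left(2 - -60928\right) + 43640 = \left(2 + 60928\right) + 43640 = 60930 + 43640 = 104570$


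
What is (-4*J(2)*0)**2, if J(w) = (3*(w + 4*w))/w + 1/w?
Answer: 0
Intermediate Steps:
J(w) = 15 + 1/w (J(w) = (3*(5*w))/w + 1/w = (15*w)/w + 1/w = 15 + 1/w)
(-4*J(2)*0)**2 = (-4*(15 + 1/2)*0)**2 = (-4*31/2*0)**2 = (-62*0)**2 = 0**2 = 0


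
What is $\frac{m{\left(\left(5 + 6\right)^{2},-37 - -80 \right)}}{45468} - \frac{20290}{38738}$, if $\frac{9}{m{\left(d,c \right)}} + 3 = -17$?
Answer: $- \frac{1025070169}{1957043760} \approx -0.52378$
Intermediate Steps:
$m{\left(d,c \right)} = - \frac{9}{20}$ ($m{\left(d,c \right)} = \frac{9}{-3 - 17} = \frac{9}{-20} = 9 \left(- \frac{1}{20}\right) = - \frac{9}{20}$)
$\frac{m{\left(\left(5 + 6\right)^{2},-37 - -80 \right)}}{45468} - \frac{20290}{38738} = - \frac{9}{20 \cdot 45468} - \frac{20290}{38738} = \left(- \frac{9}{20}\right) \frac{1}{45468} - \frac{10145}{19369} = - \frac{1}{101040} - \frac{10145}{19369} = - \frac{1025070169}{1957043760}$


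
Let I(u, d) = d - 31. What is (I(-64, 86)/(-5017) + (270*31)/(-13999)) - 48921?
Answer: -3435910523578/70232983 ≈ -48922.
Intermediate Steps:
I(u, d) = -31 + d
(I(-64, 86)/(-5017) + (270*31)/(-13999)) - 48921 = ((-31 + 86)/(-5017) + (270*31)/(-13999)) - 48921 = (55*(-1/5017) + 8370*(-1/13999)) - 48921 = (-55/5017 - 8370/13999) - 48921 = -42762235/70232983 - 48921 = -3435910523578/70232983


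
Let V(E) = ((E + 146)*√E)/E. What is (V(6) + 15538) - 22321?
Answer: -6783 + 76*√6/3 ≈ -6720.9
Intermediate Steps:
V(E) = (146 + E)/√E (V(E) = ((146 + E)*√E)/E = (√E*(146 + E))/E = (146 + E)/√E)
(V(6) + 15538) - 22321 = ((146 + 6)/√6 + 15538) - 22321 = ((√6/6)*152 + 15538) - 22321 = (76*√6/3 + 15538) - 22321 = (15538 + 76*√6/3) - 22321 = -6783 + 76*√6/3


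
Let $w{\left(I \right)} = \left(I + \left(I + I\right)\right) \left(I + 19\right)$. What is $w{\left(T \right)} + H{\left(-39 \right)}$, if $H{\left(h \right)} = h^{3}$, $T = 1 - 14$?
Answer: $-59553$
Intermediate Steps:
$T = -13$ ($T = 1 - 14 = -13$)
$w{\left(I \right)} = 3 I \left(19 + I\right)$ ($w{\left(I \right)} = \left(I + 2 I\right) \left(19 + I\right) = 3 I \left(19 + I\right)$)
$w{\left(T \right)} + H{\left(-39 \right)} = 3 \left(-13\right) \left(19 - 13\right) + \left(-39\right)^{3} = 3 \left(-13\right) 6 - 59319 = -234 - 59319 = -59553$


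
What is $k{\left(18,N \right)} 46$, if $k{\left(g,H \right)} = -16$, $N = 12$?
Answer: $-736$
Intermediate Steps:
$k{\left(18,N \right)} 46 = \left(-16\right) 46 = -736$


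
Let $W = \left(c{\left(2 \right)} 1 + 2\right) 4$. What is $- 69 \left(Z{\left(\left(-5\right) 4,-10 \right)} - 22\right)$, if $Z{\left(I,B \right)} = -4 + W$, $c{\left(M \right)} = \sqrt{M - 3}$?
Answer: $1242 - 276 i \approx 1242.0 - 276.0 i$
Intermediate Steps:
$c{\left(M \right)} = \sqrt{-3 + M}$
$W = 8 + 4 i$ ($W = \left(\sqrt{-3 + 2} \cdot 1 + 2\right) 4 = \left(\sqrt{-1} \cdot 1 + 2\right) 4 = \left(i 1 + 2\right) 4 = \left(i + 2\right) 4 = \left(2 + i\right) 4 = 8 + 4 i \approx 8.0 + 4.0 i$)
$Z{\left(I,B \right)} = 4 + 4 i$ ($Z{\left(I,B \right)} = -4 + \left(8 + 4 i\right) = 4 + 4 i$)
$- 69 \left(Z{\left(\left(-5\right) 4,-10 \right)} - 22\right) = - 69 \left(\left(4 + 4 i\right) - 22\right) = - 69 \left(-18 + 4 i\right) = 1242 - 276 i$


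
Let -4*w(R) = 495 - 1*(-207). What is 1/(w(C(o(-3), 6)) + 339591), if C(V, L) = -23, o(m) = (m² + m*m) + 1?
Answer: 2/678831 ≈ 2.9462e-6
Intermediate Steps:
o(m) = 1 + 2*m² (o(m) = (m² + m²) + 1 = 2*m² + 1 = 1 + 2*m²)
w(R) = -351/2 (w(R) = -(495 - 1*(-207))/4 = -(495 + 207)/4 = -¼*702 = -351/2)
1/(w(C(o(-3), 6)) + 339591) = 1/(-351/2 + 339591) = 1/(678831/2) = 2/678831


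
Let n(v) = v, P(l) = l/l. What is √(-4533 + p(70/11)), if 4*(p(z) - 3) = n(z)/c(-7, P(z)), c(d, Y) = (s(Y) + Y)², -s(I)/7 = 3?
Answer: I*√877007230/440 ≈ 67.305*I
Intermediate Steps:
s(I) = -21 (s(I) = -7*3 = -21)
P(l) = 1
c(d, Y) = (-21 + Y)²
p(z) = 3 + z/1600 (p(z) = 3 + (z/((-21 + 1)²))/4 = 3 + (z/((-20)²))/4 = 3 + (z/400)/4 = 3 + z/1600)
√(-4533 + p(70/11)) = √(-4533 + (3 + (70/11)/1600)) = √(-4533 + (3 + (70*(1/11))/1600)) = √(-4533 + (3 + (1/1600)*(70/11))) = √(-4533 + (3 + 7/1760)) = √(-4533 + 5287/1760) = √(-7972793/1760) = I*√877007230/440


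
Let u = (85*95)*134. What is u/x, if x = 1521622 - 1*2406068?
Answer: -541025/442223 ≈ -1.2234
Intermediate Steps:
x = -884446 (x = 1521622 - 2406068 = -884446)
u = 1082050 (u = 8075*134 = 1082050)
u/x = 1082050/(-884446) = 1082050*(-1/884446) = -541025/442223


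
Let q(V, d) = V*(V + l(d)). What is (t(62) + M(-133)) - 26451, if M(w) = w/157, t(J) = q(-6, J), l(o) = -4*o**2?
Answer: 10336904/157 ≈ 65840.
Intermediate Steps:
q(V, d) = V*(V - 4*d**2)
t(J) = 36 + 24*J**2 (t(J) = -6*(-6 - 4*J**2) = 36 + 24*J**2)
M(w) = w/157 (M(w) = w*(1/157) = w/157)
(t(62) + M(-133)) - 26451 = ((36 + 24*62**2) + (1/157)*(-133)) - 26451 = ((36 + 24*3844) - 133/157) - 26451 = ((36 + 92256) - 133/157) - 26451 = (92292 - 133/157) - 26451 = 14489711/157 - 26451 = 10336904/157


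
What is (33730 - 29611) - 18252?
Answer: -14133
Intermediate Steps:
(33730 - 29611) - 18252 = 4119 - 18252 = -14133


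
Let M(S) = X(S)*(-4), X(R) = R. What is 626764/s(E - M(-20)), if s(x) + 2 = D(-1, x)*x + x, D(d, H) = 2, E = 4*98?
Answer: 313382/467 ≈ 671.05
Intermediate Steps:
E = 392
M(S) = -4*S (M(S) = S*(-4) = -4*S)
s(x) = -2 + 3*x (s(x) = -2 + (2*x + x) = -2 + 3*x)
626764/s(E - M(-20)) = 626764/(-2 + 3*(392 - (-4)*(-20))) = 626764/(-2 + 3*(392 - 1*80)) = 626764/(-2 + 3*(392 - 80)) = 626764/(-2 + 3*312) = 626764/(-2 + 936) = 626764/934 = 626764*(1/934) = 313382/467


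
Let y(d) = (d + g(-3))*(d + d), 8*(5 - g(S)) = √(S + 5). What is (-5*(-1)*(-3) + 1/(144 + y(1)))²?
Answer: 8520893769257/37903027969 - 11676228*√2/37903027969 ≈ 224.81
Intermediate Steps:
g(S) = 5 - √(5 + S)/8 (g(S) = 5 - √(S + 5)/8 = 5 - √(5 + S)/8)
y(d) = 2*d*(5 + d - √2/8) (y(d) = (d + (5 - √(5 - 3)/8))*(d + d) = (d + (5 - √2/8))*(2*d) = (5 + d - √2/8)*(2*d) = 2*d*(5 + d - √2/8))
(-5*(-1)*(-3) + 1/(144 + y(1)))² = (-5*(-1)*(-3) + 1/(144 + (¼)*1*(40 - √2 + 8*1)))² = (5*(-3) + 1/(144 + (¼)*1*(40 - √2 + 8)))² = (-15 + 1/(144 + (¼)*1*(48 - √2)))² = (-15 + 1/(144 + (12 - √2/4)))² = (-15 + 1/(156 - √2/4))²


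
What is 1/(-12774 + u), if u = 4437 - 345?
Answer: -1/8682 ≈ -0.00011518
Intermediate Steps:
u = 4092
1/(-12774 + u) = 1/(-12774 + 4092) = 1/(-8682) = -1/8682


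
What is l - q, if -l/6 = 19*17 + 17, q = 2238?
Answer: -4278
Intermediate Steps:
l = -2040 (l = -6*(19*17 + 17) = -6*(323 + 17) = -6*340 = -2040)
l - q = -2040 - 1*2238 = -2040 - 2238 = -4278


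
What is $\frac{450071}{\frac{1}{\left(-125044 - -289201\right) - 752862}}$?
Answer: $-264959048055$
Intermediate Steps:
$\frac{450071}{\frac{1}{\left(-125044 - -289201\right) - 752862}} = \frac{450071}{\frac{1}{\left(-125044 + 289201\right) - 752862}} = \frac{450071}{\frac{1}{164157 - 752862}} = \frac{450071}{\frac{1}{-588705}} = \frac{450071}{- \frac{1}{588705}} = 450071 \left(-588705\right) = -264959048055$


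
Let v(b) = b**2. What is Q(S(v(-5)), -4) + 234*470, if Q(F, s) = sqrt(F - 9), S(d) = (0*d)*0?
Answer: 109980 + 3*I ≈ 1.0998e+5 + 3.0*I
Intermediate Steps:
S(d) = 0 (S(d) = 0*0 = 0)
Q(F, s) = sqrt(-9 + F)
Q(S(v(-5)), -4) + 234*470 = sqrt(-9 + 0) + 234*470 = sqrt(-9) + 109980 = 3*I + 109980 = 109980 + 3*I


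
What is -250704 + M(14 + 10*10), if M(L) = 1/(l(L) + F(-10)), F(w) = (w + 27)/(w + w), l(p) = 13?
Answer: -60921052/243 ≈ -2.5070e+5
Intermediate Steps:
F(w) = (27 + w)/(2*w) (F(w) = (27 + w)/((2*w)) = (27 + w)*(1/(2*w)) = (27 + w)/(2*w))
M(L) = 20/243 (M(L) = 1/(13 + (½)*(27 - 10)/(-10)) = 1/(13 + (½)*(-⅒)*17) = 1/(13 - 17/20) = 1/(243/20) = 20/243)
-250704 + M(14 + 10*10) = -250704 + 20/243 = -60921052/243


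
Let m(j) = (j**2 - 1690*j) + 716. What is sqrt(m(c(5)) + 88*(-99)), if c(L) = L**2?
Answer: I*sqrt(49621) ≈ 222.76*I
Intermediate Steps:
m(j) = 716 + j**2 - 1690*j
sqrt(m(c(5)) + 88*(-99)) = sqrt((716 + (5**2)**2 - 1690*5**2) + 88*(-99)) = sqrt((716 + 25**2 - 1690*25) - 8712) = sqrt((716 + 625 - 42250) - 8712) = sqrt(-40909 - 8712) = sqrt(-49621) = I*sqrt(49621)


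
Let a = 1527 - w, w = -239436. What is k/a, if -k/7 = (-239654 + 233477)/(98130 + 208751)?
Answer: 14413/24648988801 ≈ 5.8473e-7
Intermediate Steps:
a = 240963 (a = 1527 - 1*(-239436) = 1527 + 239436 = 240963)
k = 43239/306881 (k = -7*(-239654 + 233477)/(98130 + 208751) = -(-43239)/306881 = -7*(-6177/306881) = 43239/306881 ≈ 0.14090)
k/a = (43239/306881)/240963 = (43239/306881)*(1/240963) = 14413/24648988801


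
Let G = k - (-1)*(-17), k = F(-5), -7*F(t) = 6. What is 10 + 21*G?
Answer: -365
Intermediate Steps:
F(t) = -6/7 (F(t) = -1/7*6 = -6/7)
k = -6/7 ≈ -0.85714
G = -125/7 (G = -6/7 - (-1)*(-17) = -6/7 - 1*17 = -6/7 - 17 = -125/7 ≈ -17.857)
10 + 21*G = 10 + 21*(-125/7) = 10 - 375 = -365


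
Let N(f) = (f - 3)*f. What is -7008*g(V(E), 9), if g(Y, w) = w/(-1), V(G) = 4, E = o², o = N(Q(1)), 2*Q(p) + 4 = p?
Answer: 63072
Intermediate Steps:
Q(p) = -2 + p/2
N(f) = f*(-3 + f) (N(f) = (-3 + f)*f = f*(-3 + f))
o = 27/4 (o = (-2 + (½)*1)*(-3 + (-2 + (½)*1)) = (-2 + ½)*(-3 + (-2 + ½)) = -3*(-3 - 3/2)/2 = -3/2*(-9/2) = 27/4 ≈ 6.7500)
E = 729/16 (E = (27/4)² = 729/16 ≈ 45.563)
g(Y, w) = -w (g(Y, w) = w*(-1) = -w)
-7008*g(V(E), 9) = -(-7008)*9 = -7008*(-9) = 63072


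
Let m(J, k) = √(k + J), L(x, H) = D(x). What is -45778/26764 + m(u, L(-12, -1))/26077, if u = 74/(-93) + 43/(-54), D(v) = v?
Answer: -22889/13382 + I*√4232058/14550966 ≈ -1.7104 + 0.00014138*I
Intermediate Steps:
L(x, H) = x
u = -2665/1674 (u = 74*(-1/93) + 43*(-1/54) = -74/93 - 43/54 = -2665/1674 ≈ -1.5920)
m(J, k) = √(J + k)
-45778/26764 + m(u, L(-12, -1))/26077 = -45778/26764 + √(-2665/1674 - 12)/26077 = -45778*1/26764 + √(-22753/1674)*(1/26077) = -22889/13382 + (I*√4232058/558)*(1/26077) = -22889/13382 + I*√4232058/14550966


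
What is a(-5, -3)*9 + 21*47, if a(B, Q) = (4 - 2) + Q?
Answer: 978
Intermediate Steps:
a(B, Q) = 2 + Q
a(-5, -3)*9 + 21*47 = (2 - 3)*9 + 21*47 = -1*9 + 987 = -9 + 987 = 978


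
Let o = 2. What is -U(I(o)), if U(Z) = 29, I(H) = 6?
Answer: -29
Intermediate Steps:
-U(I(o)) = -1*29 = -29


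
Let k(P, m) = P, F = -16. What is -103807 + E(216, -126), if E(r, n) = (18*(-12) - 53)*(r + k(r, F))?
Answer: -220015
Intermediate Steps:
E(r, n) = -538*r (E(r, n) = (18*(-12) - 53)*(r + r) = (-216 - 53)*(2*r) = -538*r)
-103807 + E(216, -126) = -103807 - 538*216 = -103807 - 116208 = -220015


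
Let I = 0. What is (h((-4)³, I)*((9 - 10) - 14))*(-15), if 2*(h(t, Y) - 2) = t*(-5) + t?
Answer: 29250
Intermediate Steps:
h(t, Y) = 2 - 2*t (h(t, Y) = 2 + (t*(-5) + t)/2 = 2 + (-5*t + t)/2 = 2 + (-4*t)/2 = 2 - 2*t)
(h((-4)³, I)*((9 - 10) - 14))*(-15) = ((2 - 2*(-4)³)*((9 - 10) - 14))*(-15) = ((2 - 2*(-64))*(-1 - 14))*(-15) = ((2 + 128)*(-15))*(-15) = (130*(-15))*(-15) = -1950*(-15) = 29250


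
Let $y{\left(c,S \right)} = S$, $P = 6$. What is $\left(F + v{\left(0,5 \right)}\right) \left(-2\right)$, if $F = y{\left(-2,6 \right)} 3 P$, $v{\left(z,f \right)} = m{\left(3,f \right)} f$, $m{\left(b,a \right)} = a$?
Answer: $-266$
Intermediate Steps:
$v{\left(z,f \right)} = f^{2}$ ($v{\left(z,f \right)} = f f = f^{2}$)
$F = 108$ ($F = 6 \cdot 3 \cdot 6 = 18 \cdot 6 = 108$)
$\left(F + v{\left(0,5 \right)}\right) \left(-2\right) = \left(108 + 5^{2}\right) \left(-2\right) = \left(108 + 25\right) \left(-2\right) = 133 \left(-2\right) = -266$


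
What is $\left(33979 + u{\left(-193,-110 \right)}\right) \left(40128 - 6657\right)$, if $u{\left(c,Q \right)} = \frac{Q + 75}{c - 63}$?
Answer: $\frac{291152815389}{256} \approx 1.1373 \cdot 10^{9}$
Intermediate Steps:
$u{\left(c,Q \right)} = \frac{75 + Q}{-63 + c}$
$\left(33979 + u{\left(-193,-110 \right)}\right) \left(40128 - 6657\right) = \left(33979 + \frac{75 - 110}{-63 - 193}\right) \left(40128 - 6657\right) = \left(33979 + \frac{1}{-256} \left(-35\right)\right) 33471 = \left(33979 - - \frac{35}{256}\right) 33471 = \left(33979 + \frac{35}{256}\right) 33471 = \frac{8698659}{256} \cdot 33471 = \frac{291152815389}{256}$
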